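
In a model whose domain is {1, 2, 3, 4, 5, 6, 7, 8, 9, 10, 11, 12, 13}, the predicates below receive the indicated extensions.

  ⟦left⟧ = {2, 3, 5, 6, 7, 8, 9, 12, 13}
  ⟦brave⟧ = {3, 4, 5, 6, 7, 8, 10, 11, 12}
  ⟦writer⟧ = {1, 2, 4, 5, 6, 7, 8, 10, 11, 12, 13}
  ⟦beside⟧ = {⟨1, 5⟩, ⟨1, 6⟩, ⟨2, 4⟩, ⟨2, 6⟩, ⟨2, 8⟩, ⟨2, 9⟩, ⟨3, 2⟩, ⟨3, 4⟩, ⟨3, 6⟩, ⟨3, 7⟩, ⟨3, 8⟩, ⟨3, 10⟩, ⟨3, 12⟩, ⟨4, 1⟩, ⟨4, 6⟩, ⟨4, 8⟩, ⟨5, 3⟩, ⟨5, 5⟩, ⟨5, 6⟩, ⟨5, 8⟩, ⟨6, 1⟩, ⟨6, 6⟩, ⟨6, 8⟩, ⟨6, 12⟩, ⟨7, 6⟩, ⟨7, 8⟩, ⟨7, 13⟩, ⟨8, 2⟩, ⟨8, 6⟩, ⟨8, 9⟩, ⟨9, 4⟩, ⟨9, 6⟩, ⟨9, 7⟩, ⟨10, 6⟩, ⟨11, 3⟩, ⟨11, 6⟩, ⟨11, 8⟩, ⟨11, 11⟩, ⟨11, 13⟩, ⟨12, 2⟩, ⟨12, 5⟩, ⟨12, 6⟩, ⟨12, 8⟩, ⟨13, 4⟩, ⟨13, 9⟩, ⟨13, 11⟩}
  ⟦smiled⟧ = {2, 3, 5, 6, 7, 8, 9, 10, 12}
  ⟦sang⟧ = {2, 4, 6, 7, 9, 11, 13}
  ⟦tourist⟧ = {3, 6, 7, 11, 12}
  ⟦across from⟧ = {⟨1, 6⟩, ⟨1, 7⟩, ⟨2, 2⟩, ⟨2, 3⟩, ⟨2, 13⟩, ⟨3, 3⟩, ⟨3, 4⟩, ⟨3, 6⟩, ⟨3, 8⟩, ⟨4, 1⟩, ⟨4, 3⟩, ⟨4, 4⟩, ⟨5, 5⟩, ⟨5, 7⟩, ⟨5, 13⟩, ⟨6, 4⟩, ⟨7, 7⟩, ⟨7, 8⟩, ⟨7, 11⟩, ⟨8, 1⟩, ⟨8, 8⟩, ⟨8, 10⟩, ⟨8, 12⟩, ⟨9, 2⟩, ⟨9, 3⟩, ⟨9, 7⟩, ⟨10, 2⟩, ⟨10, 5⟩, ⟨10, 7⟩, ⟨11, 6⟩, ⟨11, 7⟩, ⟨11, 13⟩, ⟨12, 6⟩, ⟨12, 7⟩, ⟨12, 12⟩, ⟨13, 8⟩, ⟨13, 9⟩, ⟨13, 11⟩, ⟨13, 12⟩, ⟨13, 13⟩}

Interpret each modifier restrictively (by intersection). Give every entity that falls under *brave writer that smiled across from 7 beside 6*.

{5, 7, 10, 12}

⟦that smiled⟧ = ⟦smiled⟧ = {2, 3, 5, 6, 7, 8, 9, 10, 12}
⟦across from 7⟧ = {x : ⟨x, 7⟩ ∈ ⟦across from⟧} = {1, 5, 7, 9, 10, 11, 12}
⟦beside 6⟧ = {x : ⟨x, 6⟩ ∈ ⟦beside⟧} = {1, 2, 3, 4, 5, 6, 7, 8, 9, 10, 11, 12}
⟦writer⟧ = {1, 2, 4, 5, 6, 7, 8, 10, 11, 12, 13}
… ∩ ⟦that smiled⟧ = {1, 2, 4, 5, 6, 7, 8, 10, 11, 12, 13} ∩ {2, 3, 5, 6, 7, 8, 9, 10, 12} = {2, 5, 6, 7, 8, 10, 12}
… ∩ ⟦across from 7⟧ = {2, 5, 6, 7, 8, 10, 12} ∩ {1, 5, 7, 9, 10, 11, 12} = {5, 7, 10, 12}
… ∩ ⟦beside 6⟧ = {5, 7, 10, 12} ∩ {1, 2, 3, 4, 5, 6, 7, 8, 9, 10, 11, 12} = {5, 7, 10, 12}
… ∩ ⟦brave⟧ = {5, 7, 10, 12} ∩ {3, 4, 5, 6, 7, 8, 10, 11, 12} = {5, 7, 10, 12}
So ⟦brave writer that smiled across from 7 beside 6⟧ = {5, 7, 10, 12}.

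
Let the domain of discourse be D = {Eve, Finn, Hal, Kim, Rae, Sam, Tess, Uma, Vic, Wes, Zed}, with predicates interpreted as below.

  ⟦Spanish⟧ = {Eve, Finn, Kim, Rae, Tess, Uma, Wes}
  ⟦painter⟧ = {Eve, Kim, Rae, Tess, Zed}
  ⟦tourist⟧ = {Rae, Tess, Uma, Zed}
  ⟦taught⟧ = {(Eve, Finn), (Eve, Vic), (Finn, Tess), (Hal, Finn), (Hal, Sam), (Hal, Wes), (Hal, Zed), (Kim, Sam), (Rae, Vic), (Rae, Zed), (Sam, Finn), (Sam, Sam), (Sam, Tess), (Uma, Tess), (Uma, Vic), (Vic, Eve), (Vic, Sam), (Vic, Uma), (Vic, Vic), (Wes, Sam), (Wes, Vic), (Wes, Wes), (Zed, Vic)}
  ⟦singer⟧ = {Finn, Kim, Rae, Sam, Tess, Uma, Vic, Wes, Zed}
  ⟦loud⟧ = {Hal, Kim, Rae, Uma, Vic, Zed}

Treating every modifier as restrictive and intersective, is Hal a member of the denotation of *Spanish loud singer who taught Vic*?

⟦who taught Vic⟧ = {x : ⟨x, Vic⟩ ∈ ⟦taught⟧} = {Eve, Rae, Uma, Vic, Wes, Zed}
⟦singer⟧ = {Finn, Kim, Rae, Sam, Tess, Uma, Vic, Wes, Zed}
… ∩ ⟦who taught Vic⟧ = {Finn, Kim, Rae, Sam, Tess, Uma, Vic, Wes, Zed} ∩ {Eve, Rae, Uma, Vic, Wes, Zed} = {Rae, Uma, Vic, Wes, Zed}
… ∩ ⟦Spanish⟧ = {Rae, Uma, Vic, Wes, Zed} ∩ {Eve, Finn, Kim, Rae, Tess, Uma, Wes} = {Rae, Uma, Wes}
… ∩ ⟦loud⟧ = {Rae, Uma, Wes} ∩ {Hal, Kim, Rae, Uma, Vic, Zed} = {Rae, Uma}
⟦Spanish loud singer who taught Vic⟧ = {Rae, Uma}; Hal ∉ this set.

no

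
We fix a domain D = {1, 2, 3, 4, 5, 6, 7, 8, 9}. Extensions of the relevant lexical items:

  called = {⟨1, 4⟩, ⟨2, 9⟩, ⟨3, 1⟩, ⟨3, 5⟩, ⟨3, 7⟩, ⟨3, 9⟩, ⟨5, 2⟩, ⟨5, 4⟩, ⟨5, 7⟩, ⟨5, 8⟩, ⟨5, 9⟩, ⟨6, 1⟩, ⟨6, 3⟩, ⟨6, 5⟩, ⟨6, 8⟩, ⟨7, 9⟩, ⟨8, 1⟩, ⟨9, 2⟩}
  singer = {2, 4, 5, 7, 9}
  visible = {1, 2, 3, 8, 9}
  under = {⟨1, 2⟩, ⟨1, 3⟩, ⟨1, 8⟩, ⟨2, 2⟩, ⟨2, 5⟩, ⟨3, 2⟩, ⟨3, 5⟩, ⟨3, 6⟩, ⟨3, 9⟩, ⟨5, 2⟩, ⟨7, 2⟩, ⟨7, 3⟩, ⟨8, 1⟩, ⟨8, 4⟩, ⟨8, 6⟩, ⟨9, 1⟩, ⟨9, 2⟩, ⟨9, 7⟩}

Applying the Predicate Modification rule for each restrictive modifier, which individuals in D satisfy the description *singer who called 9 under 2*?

{2, 5, 7}

⟦who called 9⟧ = {x : ⟨x, 9⟩ ∈ ⟦called⟧} = {2, 3, 5, 7}
⟦under 2⟧ = {x : ⟨x, 2⟩ ∈ ⟦under⟧} = {1, 2, 3, 5, 7, 9}
⟦singer⟧ = {2, 4, 5, 7, 9}
… ∩ ⟦who called 9⟧ = {2, 4, 5, 7, 9} ∩ {2, 3, 5, 7} = {2, 5, 7}
… ∩ ⟦under 2⟧ = {2, 5, 7} ∩ {1, 2, 3, 5, 7, 9} = {2, 5, 7}
So ⟦singer who called 9 under 2⟧ = {2, 5, 7}.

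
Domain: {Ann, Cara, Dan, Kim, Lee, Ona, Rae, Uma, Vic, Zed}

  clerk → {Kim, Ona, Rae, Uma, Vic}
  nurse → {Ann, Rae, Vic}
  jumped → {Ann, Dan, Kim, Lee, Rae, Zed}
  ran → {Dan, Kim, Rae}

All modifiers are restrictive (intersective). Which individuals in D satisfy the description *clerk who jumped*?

{Kim, Rae}

⟦who jumped⟧ = ⟦jumped⟧ = {Ann, Dan, Kim, Lee, Rae, Zed}
⟦clerk⟧ = {Kim, Ona, Rae, Uma, Vic}
… ∩ ⟦who jumped⟧ = {Kim, Ona, Rae, Uma, Vic} ∩ {Ann, Dan, Kim, Lee, Rae, Zed} = {Kim, Rae}
So ⟦clerk who jumped⟧ = {Kim, Rae}.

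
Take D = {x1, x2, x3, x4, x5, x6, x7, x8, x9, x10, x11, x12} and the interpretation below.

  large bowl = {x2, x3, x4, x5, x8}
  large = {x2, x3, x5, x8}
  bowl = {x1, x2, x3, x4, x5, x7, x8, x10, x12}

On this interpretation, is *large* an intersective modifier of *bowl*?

no

⟦large⟧ ∩ ⟦bowl⟧ = {x2, x3, x5, x8} ∩ {x1, x2, x3, x4, x5, x7, x8, x10, x12} = {x2, x3, x5, x8}
Observed ⟦large bowl⟧ = {x2, x3, x4, x5, x8}.
These differ, so the modifier is not intersective in this model.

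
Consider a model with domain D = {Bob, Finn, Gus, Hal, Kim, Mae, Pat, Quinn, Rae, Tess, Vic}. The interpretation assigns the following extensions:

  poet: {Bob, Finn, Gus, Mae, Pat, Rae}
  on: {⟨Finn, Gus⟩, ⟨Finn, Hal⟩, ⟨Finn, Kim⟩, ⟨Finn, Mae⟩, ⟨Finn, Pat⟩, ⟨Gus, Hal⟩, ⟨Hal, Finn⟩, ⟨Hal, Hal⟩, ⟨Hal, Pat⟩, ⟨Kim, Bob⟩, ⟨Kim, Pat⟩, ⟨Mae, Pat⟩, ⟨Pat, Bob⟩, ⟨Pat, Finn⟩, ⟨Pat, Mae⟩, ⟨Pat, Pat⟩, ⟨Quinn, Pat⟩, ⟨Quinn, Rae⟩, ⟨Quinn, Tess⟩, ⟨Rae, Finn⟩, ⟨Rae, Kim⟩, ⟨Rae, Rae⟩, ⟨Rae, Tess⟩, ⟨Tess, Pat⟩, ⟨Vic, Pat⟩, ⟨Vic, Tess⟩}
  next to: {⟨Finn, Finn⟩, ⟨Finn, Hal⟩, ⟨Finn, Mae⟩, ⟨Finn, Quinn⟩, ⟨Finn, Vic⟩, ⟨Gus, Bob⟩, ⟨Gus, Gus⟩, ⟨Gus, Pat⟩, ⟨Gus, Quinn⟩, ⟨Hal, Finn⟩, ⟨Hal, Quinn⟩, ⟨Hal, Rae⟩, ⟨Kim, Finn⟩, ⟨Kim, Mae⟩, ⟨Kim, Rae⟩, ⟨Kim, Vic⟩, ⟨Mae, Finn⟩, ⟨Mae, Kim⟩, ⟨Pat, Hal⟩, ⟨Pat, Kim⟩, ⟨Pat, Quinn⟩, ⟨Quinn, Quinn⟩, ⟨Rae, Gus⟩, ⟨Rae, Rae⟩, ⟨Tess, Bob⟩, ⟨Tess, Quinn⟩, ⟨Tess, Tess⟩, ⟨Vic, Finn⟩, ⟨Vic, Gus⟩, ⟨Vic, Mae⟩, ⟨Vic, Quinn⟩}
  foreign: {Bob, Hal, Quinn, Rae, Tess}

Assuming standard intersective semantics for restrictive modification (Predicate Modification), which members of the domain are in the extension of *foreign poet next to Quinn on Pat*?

∅

⟦next to Quinn⟧ = {x : ⟨x, Quinn⟩ ∈ ⟦next to⟧} = {Finn, Gus, Hal, Pat, Quinn, Tess, Vic}
⟦on Pat⟧ = {x : ⟨x, Pat⟩ ∈ ⟦on⟧} = {Finn, Hal, Kim, Mae, Pat, Quinn, Tess, Vic}
⟦poet⟧ = {Bob, Finn, Gus, Mae, Pat, Rae}
… ∩ ⟦next to Quinn⟧ = {Bob, Finn, Gus, Mae, Pat, Rae} ∩ {Finn, Gus, Hal, Pat, Quinn, Tess, Vic} = {Finn, Gus, Pat}
… ∩ ⟦on Pat⟧ = {Finn, Gus, Pat} ∩ {Finn, Hal, Kim, Mae, Pat, Quinn, Tess, Vic} = {Finn, Pat}
… ∩ ⟦foreign⟧ = {Finn, Pat} ∩ {Bob, Hal, Quinn, Rae, Tess} = ∅
So ⟦foreign poet next to Quinn on Pat⟧ = ∅.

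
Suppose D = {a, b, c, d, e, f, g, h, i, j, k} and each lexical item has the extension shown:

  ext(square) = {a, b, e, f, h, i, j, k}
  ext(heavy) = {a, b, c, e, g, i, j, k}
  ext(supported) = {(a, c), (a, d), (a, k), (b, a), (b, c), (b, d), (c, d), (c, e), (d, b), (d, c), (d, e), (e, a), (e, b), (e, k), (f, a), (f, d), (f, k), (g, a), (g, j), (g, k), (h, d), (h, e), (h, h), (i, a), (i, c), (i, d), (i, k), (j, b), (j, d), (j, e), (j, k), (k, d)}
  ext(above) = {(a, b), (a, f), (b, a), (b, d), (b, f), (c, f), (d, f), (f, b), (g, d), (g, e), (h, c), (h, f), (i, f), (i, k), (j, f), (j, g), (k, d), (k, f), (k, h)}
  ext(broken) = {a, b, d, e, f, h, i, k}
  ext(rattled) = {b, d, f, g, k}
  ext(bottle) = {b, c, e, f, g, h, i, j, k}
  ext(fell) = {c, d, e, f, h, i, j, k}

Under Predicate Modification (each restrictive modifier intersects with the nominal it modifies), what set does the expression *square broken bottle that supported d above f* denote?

{b, h, i, k}

⟦that supported d⟧ = {x : ⟨x, d⟩ ∈ ⟦supported⟧} = {a, b, c, f, h, i, j, k}
⟦above f⟧ = {x : ⟨x, f⟩ ∈ ⟦above⟧} = {a, b, c, d, h, i, j, k}
⟦bottle⟧ = {b, c, e, f, g, h, i, j, k}
… ∩ ⟦that supported d⟧ = {b, c, e, f, g, h, i, j, k} ∩ {a, b, c, f, h, i, j, k} = {b, c, f, h, i, j, k}
… ∩ ⟦above f⟧ = {b, c, f, h, i, j, k} ∩ {a, b, c, d, h, i, j, k} = {b, c, h, i, j, k}
… ∩ ⟦square⟧ = {b, c, h, i, j, k} ∩ {a, b, e, f, h, i, j, k} = {b, h, i, j, k}
… ∩ ⟦broken⟧ = {b, h, i, j, k} ∩ {a, b, d, e, f, h, i, k} = {b, h, i, k}
So ⟦square broken bottle that supported d above f⟧ = {b, h, i, k}.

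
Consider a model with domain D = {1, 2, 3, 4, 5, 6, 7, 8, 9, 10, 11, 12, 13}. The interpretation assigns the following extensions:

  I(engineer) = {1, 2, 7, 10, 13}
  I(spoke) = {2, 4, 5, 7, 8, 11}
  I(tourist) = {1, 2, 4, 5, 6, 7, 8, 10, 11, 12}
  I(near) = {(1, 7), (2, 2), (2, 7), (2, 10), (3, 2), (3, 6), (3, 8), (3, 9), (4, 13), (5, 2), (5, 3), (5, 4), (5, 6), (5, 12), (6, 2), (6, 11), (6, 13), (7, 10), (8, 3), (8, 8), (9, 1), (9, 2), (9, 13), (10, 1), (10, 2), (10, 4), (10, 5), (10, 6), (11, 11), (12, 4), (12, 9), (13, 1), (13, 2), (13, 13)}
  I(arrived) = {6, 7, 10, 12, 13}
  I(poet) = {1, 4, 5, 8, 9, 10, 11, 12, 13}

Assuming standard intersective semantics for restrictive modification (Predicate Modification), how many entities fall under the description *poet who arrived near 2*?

⟦who arrived⟧ = ⟦arrived⟧ = {6, 7, 10, 12, 13}
⟦near 2⟧ = {x : ⟨x, 2⟩ ∈ ⟦near⟧} = {2, 3, 5, 6, 9, 10, 13}
⟦poet⟧ = {1, 4, 5, 8, 9, 10, 11, 12, 13}
… ∩ ⟦who arrived⟧ = {1, 4, 5, 8, 9, 10, 11, 12, 13} ∩ {6, 7, 10, 12, 13} = {10, 12, 13}
… ∩ ⟦near 2⟧ = {10, 12, 13} ∩ {2, 3, 5, 6, 9, 10, 13} = {10, 13}
⟦poet who arrived near 2⟧ = {10, 13}, so the cardinality is 2.

2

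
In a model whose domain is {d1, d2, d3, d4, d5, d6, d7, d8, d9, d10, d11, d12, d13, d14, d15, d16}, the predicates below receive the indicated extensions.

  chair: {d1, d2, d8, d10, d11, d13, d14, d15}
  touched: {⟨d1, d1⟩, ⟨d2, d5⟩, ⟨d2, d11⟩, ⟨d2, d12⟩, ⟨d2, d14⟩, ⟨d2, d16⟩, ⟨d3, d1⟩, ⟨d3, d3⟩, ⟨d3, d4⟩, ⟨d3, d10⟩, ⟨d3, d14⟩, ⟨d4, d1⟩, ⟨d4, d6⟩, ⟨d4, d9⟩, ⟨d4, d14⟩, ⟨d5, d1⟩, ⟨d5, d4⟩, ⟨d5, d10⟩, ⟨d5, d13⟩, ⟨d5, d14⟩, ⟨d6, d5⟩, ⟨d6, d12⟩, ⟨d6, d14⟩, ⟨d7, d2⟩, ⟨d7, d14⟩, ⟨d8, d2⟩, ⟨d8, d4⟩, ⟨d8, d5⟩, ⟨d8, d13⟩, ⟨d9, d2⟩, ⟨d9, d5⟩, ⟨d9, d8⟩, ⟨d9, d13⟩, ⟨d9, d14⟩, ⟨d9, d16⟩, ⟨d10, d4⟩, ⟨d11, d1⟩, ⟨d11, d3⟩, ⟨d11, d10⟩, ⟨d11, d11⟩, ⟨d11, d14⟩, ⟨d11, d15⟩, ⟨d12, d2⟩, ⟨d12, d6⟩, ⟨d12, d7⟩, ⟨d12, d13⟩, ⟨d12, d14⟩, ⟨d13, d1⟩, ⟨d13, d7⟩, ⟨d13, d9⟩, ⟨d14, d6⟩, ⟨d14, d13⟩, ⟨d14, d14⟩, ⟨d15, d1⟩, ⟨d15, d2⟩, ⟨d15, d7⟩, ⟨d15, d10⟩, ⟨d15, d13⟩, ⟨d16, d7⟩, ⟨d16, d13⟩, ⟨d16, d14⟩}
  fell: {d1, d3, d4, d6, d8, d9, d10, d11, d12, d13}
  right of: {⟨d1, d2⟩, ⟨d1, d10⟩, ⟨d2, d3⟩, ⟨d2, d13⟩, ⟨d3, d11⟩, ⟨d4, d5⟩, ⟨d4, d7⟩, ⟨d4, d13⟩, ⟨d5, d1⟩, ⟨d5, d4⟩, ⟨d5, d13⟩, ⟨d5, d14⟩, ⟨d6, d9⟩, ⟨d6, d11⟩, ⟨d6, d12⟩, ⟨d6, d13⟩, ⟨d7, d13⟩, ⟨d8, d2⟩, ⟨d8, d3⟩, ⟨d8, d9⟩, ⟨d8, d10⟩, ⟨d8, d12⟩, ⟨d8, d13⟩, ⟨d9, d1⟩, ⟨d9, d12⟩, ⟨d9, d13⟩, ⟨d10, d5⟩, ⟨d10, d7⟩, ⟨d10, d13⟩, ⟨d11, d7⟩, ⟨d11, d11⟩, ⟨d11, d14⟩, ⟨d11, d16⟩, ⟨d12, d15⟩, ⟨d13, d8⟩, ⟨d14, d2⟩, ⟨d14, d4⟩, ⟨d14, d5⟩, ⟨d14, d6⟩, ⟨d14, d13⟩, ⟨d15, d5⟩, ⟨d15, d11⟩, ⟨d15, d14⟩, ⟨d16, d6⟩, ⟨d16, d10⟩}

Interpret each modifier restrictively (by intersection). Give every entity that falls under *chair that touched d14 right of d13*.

{d2, d14}

⟦that touched d14⟧ = {x : ⟨x, d14⟩ ∈ ⟦touched⟧} = {d2, d3, d4, d5, d6, d7, d9, d11, d12, d14, d16}
⟦right of d13⟧ = {x : ⟨x, d13⟩ ∈ ⟦right of⟧} = {d2, d4, d5, d6, d7, d8, d9, d10, d14}
⟦chair⟧ = {d1, d2, d8, d10, d11, d13, d14, d15}
… ∩ ⟦that touched d14⟧ = {d1, d2, d8, d10, d11, d13, d14, d15} ∩ {d2, d3, d4, d5, d6, d7, d9, d11, d12, d14, d16} = {d2, d11, d14}
… ∩ ⟦right of d13⟧ = {d2, d11, d14} ∩ {d2, d4, d5, d6, d7, d8, d9, d10, d14} = {d2, d14}
So ⟦chair that touched d14 right of d13⟧ = {d2, d14}.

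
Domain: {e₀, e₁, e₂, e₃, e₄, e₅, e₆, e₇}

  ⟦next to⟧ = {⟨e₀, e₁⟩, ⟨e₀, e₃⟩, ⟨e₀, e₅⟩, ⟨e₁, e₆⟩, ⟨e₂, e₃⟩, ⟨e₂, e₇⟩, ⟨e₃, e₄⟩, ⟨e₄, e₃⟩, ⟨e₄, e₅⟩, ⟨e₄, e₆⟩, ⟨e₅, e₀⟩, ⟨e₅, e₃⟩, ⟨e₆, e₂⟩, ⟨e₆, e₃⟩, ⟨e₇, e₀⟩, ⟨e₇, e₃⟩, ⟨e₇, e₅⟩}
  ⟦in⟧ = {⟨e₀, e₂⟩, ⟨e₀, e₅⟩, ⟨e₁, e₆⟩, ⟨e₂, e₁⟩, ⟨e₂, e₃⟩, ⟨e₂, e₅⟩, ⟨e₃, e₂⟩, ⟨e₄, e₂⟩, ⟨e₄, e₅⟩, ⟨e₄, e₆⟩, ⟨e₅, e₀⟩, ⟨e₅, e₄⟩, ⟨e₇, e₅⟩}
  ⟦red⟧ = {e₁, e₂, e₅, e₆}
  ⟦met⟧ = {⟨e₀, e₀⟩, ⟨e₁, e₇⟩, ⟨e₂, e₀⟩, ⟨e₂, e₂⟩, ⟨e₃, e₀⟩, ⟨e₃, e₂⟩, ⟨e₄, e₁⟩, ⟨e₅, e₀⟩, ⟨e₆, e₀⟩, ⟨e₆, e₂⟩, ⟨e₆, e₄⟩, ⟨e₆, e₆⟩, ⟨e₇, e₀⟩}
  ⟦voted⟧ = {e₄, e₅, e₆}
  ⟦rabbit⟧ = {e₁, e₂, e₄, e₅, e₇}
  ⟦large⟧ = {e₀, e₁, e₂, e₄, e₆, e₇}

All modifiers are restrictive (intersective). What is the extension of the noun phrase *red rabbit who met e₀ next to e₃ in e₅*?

{e₂}

⟦who met e₀⟧ = {x : ⟨x, e₀⟩ ∈ ⟦met⟧} = {e₀, e₂, e₃, e₅, e₆, e₇}
⟦next to e₃⟧ = {x : ⟨x, e₃⟩ ∈ ⟦next to⟧} = {e₀, e₂, e₄, e₅, e₆, e₇}
⟦in e₅⟧ = {x : ⟨x, e₅⟩ ∈ ⟦in⟧} = {e₀, e₂, e₄, e₇}
⟦rabbit⟧ = {e₁, e₂, e₄, e₅, e₇}
… ∩ ⟦who met e₀⟧ = {e₁, e₂, e₄, e₅, e₇} ∩ {e₀, e₂, e₃, e₅, e₆, e₇} = {e₂, e₅, e₇}
… ∩ ⟦next to e₃⟧ = {e₂, e₅, e₇} ∩ {e₀, e₂, e₄, e₅, e₆, e₇} = {e₂, e₅, e₇}
… ∩ ⟦in e₅⟧ = {e₂, e₅, e₇} ∩ {e₀, e₂, e₄, e₇} = {e₂, e₇}
… ∩ ⟦red⟧ = {e₂, e₇} ∩ {e₁, e₂, e₅, e₆} = {e₂}
So ⟦red rabbit who met e₀ next to e₃ in e₅⟧ = {e₂}.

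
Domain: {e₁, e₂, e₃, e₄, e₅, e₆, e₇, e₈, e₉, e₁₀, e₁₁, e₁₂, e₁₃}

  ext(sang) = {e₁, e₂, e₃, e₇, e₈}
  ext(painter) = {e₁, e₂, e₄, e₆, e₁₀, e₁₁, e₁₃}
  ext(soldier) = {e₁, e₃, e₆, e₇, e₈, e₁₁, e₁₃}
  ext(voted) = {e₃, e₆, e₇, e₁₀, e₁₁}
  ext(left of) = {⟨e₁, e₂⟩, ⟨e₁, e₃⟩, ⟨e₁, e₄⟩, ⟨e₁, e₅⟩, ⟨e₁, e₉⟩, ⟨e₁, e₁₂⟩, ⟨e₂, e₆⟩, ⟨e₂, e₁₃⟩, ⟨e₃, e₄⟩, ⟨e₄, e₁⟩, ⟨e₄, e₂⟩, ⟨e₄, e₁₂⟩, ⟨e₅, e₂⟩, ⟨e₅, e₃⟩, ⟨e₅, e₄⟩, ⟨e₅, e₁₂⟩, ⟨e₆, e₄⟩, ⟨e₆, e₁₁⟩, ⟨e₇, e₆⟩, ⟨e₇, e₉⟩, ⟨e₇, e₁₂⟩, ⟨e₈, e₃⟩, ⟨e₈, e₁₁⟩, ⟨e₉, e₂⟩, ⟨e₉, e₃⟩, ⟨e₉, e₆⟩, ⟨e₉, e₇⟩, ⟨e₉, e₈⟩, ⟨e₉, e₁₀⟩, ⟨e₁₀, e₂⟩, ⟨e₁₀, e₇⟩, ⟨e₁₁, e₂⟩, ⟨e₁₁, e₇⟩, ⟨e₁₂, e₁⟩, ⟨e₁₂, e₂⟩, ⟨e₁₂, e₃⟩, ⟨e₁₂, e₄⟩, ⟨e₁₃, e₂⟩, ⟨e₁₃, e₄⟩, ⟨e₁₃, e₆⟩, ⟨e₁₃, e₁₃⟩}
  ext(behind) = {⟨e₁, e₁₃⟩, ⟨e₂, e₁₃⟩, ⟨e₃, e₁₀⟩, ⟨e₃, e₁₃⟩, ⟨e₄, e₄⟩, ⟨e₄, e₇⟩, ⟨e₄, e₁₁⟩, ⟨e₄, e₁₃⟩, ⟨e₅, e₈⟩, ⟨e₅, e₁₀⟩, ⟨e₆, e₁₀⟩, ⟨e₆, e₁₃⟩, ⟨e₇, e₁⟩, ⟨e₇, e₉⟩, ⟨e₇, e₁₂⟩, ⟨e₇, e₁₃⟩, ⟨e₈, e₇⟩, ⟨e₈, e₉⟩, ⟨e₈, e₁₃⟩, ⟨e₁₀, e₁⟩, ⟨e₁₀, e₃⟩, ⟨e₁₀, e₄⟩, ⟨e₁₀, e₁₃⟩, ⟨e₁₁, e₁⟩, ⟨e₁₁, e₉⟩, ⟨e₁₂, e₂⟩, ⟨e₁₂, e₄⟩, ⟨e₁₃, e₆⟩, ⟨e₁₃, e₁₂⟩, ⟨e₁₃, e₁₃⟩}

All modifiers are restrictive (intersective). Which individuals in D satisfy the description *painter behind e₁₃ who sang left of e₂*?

⟦behind e₁₃⟧ = {x : ⟨x, e₁₃⟩ ∈ ⟦behind⟧} = {e₁, e₂, e₃, e₄, e₆, e₇, e₈, e₁₀, e₁₃}
⟦who sang⟧ = ⟦sang⟧ = {e₁, e₂, e₃, e₇, e₈}
⟦left of e₂⟧ = {x : ⟨x, e₂⟩ ∈ ⟦left of⟧} = {e₁, e₄, e₅, e₉, e₁₀, e₁₁, e₁₂, e₁₃}
⟦painter⟧ = {e₁, e₂, e₄, e₆, e₁₀, e₁₁, e₁₃}
… ∩ ⟦behind e₁₃⟧ = {e₁, e₂, e₄, e₆, e₁₀, e₁₁, e₁₃} ∩ {e₁, e₂, e₃, e₄, e₆, e₇, e₈, e₁₀, e₁₃} = {e₁, e₂, e₄, e₆, e₁₀, e₁₃}
… ∩ ⟦who sang⟧ = {e₁, e₂, e₄, e₆, e₁₀, e₁₃} ∩ {e₁, e₂, e₃, e₇, e₈} = {e₁, e₂}
… ∩ ⟦left of e₂⟧ = {e₁, e₂} ∩ {e₁, e₄, e₅, e₉, e₁₀, e₁₁, e₁₂, e₁₃} = {e₁}
So ⟦painter behind e₁₃ who sang left of e₂⟧ = {e₁}.

{e₁}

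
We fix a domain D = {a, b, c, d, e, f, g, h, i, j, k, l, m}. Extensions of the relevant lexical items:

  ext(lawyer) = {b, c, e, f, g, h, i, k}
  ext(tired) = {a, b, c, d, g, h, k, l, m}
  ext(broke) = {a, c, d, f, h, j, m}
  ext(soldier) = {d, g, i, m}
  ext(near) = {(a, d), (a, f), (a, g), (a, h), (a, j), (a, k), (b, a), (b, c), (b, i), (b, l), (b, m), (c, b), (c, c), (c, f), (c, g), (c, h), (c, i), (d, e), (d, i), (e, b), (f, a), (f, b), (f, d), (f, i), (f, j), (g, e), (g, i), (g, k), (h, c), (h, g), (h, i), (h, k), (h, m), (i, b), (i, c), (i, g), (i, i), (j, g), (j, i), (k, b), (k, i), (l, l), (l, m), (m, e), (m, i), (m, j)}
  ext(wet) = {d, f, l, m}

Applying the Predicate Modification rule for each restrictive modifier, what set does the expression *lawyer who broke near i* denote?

⟦who broke⟧ = ⟦broke⟧ = {a, c, d, f, h, j, m}
⟦near i⟧ = {x : ⟨x, i⟩ ∈ ⟦near⟧} = {b, c, d, f, g, h, i, j, k, m}
⟦lawyer⟧ = {b, c, e, f, g, h, i, k}
… ∩ ⟦who broke⟧ = {b, c, e, f, g, h, i, k} ∩ {a, c, d, f, h, j, m} = {c, f, h}
… ∩ ⟦near i⟧ = {c, f, h} ∩ {b, c, d, f, g, h, i, j, k, m} = {c, f, h}
So ⟦lawyer who broke near i⟧ = {c, f, h}.

{c, f, h}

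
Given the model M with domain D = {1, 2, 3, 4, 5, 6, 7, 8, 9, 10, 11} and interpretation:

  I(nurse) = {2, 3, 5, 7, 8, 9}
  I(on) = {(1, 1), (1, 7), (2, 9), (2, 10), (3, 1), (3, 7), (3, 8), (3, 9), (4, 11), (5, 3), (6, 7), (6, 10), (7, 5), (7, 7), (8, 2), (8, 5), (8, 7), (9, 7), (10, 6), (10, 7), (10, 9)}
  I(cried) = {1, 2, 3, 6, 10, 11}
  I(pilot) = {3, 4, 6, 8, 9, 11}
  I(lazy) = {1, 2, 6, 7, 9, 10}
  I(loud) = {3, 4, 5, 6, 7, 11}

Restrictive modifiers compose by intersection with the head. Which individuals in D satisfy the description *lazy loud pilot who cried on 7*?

⟦who cried⟧ = ⟦cried⟧ = {1, 2, 3, 6, 10, 11}
⟦on 7⟧ = {x : ⟨x, 7⟩ ∈ ⟦on⟧} = {1, 3, 6, 7, 8, 9, 10}
⟦pilot⟧ = {3, 4, 6, 8, 9, 11}
… ∩ ⟦who cried⟧ = {3, 4, 6, 8, 9, 11} ∩ {1, 2, 3, 6, 10, 11} = {3, 6, 11}
… ∩ ⟦on 7⟧ = {3, 6, 11} ∩ {1, 3, 6, 7, 8, 9, 10} = {3, 6}
… ∩ ⟦lazy⟧ = {3, 6} ∩ {1, 2, 6, 7, 9, 10} = {6}
… ∩ ⟦loud⟧ = {6} ∩ {3, 4, 5, 6, 7, 11} = {6}
So ⟦lazy loud pilot who cried on 7⟧ = {6}.

{6}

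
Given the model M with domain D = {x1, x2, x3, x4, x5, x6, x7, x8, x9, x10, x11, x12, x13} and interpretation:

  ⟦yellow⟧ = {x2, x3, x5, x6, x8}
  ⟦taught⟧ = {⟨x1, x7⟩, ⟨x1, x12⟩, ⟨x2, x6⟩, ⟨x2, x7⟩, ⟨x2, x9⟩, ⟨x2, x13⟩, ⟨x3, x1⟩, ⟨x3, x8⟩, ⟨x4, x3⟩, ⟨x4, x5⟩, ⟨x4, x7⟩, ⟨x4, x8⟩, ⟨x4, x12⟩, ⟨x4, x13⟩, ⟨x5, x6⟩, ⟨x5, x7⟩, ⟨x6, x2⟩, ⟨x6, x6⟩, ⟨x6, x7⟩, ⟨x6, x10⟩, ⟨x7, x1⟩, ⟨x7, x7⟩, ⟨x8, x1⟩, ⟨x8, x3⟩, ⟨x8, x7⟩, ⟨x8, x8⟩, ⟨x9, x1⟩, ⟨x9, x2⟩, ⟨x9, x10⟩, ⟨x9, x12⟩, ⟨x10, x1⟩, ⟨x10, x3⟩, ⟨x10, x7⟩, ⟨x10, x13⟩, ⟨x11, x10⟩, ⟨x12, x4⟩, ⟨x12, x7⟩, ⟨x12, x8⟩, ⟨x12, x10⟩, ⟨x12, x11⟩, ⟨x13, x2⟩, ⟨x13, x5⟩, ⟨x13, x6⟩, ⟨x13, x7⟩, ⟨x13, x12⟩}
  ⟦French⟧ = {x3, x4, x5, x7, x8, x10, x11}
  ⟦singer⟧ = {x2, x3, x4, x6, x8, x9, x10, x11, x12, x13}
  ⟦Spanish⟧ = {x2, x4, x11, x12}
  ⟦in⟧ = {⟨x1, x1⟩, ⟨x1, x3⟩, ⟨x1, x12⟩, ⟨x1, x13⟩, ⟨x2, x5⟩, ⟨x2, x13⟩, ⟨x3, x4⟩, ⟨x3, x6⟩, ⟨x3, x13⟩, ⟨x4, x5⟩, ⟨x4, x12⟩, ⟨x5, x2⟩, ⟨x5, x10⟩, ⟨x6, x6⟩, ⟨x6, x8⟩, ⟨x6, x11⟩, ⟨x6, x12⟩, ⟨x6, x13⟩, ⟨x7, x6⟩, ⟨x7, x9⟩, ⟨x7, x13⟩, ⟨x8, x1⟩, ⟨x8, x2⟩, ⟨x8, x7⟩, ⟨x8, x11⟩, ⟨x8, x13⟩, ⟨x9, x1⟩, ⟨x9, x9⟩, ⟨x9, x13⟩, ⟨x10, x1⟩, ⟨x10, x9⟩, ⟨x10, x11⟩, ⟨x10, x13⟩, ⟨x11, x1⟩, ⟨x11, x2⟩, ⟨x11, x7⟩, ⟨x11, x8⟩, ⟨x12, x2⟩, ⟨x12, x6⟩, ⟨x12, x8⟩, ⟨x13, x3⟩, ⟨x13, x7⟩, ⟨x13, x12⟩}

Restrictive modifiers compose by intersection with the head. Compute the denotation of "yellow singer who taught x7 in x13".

⟦who taught x7⟧ = {x : ⟨x, x7⟩ ∈ ⟦taught⟧} = {x1, x2, x4, x5, x6, x7, x8, x10, x12, x13}
⟦in x13⟧ = {x : ⟨x, x13⟩ ∈ ⟦in⟧} = {x1, x2, x3, x6, x7, x8, x9, x10}
⟦singer⟧ = {x2, x3, x4, x6, x8, x9, x10, x11, x12, x13}
… ∩ ⟦who taught x7⟧ = {x2, x3, x4, x6, x8, x9, x10, x11, x12, x13} ∩ {x1, x2, x4, x5, x6, x7, x8, x10, x12, x13} = {x2, x4, x6, x8, x10, x12, x13}
… ∩ ⟦in x13⟧ = {x2, x4, x6, x8, x10, x12, x13} ∩ {x1, x2, x3, x6, x7, x8, x9, x10} = {x2, x6, x8, x10}
… ∩ ⟦yellow⟧ = {x2, x6, x8, x10} ∩ {x2, x3, x5, x6, x8} = {x2, x6, x8}
So ⟦yellow singer who taught x7 in x13⟧ = {x2, x6, x8}.

{x2, x6, x8}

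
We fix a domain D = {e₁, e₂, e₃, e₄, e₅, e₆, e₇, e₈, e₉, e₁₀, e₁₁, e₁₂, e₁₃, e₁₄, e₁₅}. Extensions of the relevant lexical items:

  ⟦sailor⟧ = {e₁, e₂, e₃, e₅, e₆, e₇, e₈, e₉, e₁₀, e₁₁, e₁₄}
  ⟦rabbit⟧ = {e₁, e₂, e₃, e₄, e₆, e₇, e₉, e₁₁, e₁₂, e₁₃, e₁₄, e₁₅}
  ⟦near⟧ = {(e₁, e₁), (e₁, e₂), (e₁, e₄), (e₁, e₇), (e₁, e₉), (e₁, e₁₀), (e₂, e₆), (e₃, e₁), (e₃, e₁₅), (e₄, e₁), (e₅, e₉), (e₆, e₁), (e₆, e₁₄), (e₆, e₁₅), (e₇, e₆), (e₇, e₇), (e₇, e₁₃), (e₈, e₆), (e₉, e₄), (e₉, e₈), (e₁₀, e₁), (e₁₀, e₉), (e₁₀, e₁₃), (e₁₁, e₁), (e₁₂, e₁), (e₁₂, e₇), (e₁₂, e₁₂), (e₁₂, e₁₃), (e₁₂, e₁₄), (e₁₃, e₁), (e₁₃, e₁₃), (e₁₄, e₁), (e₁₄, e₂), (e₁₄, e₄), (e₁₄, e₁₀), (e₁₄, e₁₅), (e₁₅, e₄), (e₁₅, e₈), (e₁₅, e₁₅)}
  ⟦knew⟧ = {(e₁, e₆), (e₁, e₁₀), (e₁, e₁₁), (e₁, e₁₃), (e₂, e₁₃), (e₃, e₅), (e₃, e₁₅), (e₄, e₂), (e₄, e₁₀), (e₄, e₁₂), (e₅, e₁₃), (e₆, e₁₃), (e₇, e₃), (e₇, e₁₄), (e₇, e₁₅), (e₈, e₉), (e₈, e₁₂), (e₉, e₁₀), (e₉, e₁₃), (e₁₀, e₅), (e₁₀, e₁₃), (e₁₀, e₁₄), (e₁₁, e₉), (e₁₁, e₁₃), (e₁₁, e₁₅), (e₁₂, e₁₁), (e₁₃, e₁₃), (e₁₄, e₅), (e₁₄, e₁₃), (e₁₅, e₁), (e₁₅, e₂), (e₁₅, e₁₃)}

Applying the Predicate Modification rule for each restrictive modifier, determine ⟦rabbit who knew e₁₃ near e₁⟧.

⟦who knew e₁₃⟧ = {x : ⟨x, e₁₃⟩ ∈ ⟦knew⟧} = {e₁, e₂, e₅, e₆, e₉, e₁₀, e₁₁, e₁₃, e₁₄, e₁₅}
⟦near e₁⟧ = {x : ⟨x, e₁⟩ ∈ ⟦near⟧} = {e₁, e₃, e₄, e₆, e₁₀, e₁₁, e₁₂, e₁₃, e₁₄}
⟦rabbit⟧ = {e₁, e₂, e₃, e₄, e₆, e₇, e₉, e₁₁, e₁₂, e₁₃, e₁₄, e₁₅}
… ∩ ⟦who knew e₁₃⟧ = {e₁, e₂, e₃, e₄, e₆, e₇, e₉, e₁₁, e₁₂, e₁₃, e₁₄, e₁₅} ∩ {e₁, e₂, e₅, e₆, e₉, e₁₀, e₁₁, e₁₃, e₁₄, e₁₅} = {e₁, e₂, e₆, e₉, e₁₁, e₁₃, e₁₄, e₁₅}
… ∩ ⟦near e₁⟧ = {e₁, e₂, e₆, e₉, e₁₁, e₁₃, e₁₄, e₁₅} ∩ {e₁, e₃, e₄, e₆, e₁₀, e₁₁, e₁₂, e₁₃, e₁₄} = {e₁, e₆, e₁₁, e₁₃, e₁₄}
So ⟦rabbit who knew e₁₃ near e₁⟧ = {e₁, e₆, e₁₁, e₁₃, e₁₄}.

{e₁, e₆, e₁₁, e₁₃, e₁₄}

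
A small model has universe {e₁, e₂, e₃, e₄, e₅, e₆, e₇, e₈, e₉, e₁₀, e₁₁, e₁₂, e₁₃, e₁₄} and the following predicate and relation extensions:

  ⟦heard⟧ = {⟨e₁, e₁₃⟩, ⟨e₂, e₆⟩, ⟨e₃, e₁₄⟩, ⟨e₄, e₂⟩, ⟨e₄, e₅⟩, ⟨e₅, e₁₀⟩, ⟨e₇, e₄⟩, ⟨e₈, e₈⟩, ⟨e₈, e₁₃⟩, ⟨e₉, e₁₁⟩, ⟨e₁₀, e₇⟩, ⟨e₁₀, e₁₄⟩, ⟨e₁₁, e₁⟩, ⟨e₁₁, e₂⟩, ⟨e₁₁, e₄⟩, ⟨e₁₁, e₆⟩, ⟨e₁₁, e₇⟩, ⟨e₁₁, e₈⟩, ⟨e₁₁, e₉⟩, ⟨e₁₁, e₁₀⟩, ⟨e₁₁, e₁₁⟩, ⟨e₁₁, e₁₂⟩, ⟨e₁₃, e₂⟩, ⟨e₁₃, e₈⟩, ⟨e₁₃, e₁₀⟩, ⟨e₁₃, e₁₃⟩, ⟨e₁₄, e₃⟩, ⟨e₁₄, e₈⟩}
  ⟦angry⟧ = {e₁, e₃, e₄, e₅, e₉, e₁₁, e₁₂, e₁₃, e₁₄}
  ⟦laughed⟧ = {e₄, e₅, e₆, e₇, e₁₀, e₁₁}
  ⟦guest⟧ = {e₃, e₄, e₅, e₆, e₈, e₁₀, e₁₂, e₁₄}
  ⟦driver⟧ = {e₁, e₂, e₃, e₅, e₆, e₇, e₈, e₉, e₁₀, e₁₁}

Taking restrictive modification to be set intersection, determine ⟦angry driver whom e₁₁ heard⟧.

⟦whom e₁₁ heard⟧ = {x : ⟨e₁₁, x⟩ ∈ ⟦heard⟧} = {e₁, e₂, e₄, e₆, e₇, e₈, e₉, e₁₀, e₁₁, e₁₂}
⟦driver⟧ = {e₁, e₂, e₃, e₅, e₆, e₇, e₈, e₉, e₁₀, e₁₁}
… ∩ ⟦whom e₁₁ heard⟧ = {e₁, e₂, e₃, e₅, e₆, e₇, e₈, e₉, e₁₀, e₁₁} ∩ {e₁, e₂, e₄, e₆, e₇, e₈, e₉, e₁₀, e₁₁, e₁₂} = {e₁, e₂, e₆, e₇, e₈, e₉, e₁₀, e₁₁}
… ∩ ⟦angry⟧ = {e₁, e₂, e₆, e₇, e₈, e₉, e₁₀, e₁₁} ∩ {e₁, e₃, e₄, e₅, e₉, e₁₁, e₁₂, e₁₃, e₁₄} = {e₁, e₉, e₁₁}
So ⟦angry driver whom e₁₁ heard⟧ = {e₁, e₉, e₁₁}.

{e₁, e₉, e₁₁}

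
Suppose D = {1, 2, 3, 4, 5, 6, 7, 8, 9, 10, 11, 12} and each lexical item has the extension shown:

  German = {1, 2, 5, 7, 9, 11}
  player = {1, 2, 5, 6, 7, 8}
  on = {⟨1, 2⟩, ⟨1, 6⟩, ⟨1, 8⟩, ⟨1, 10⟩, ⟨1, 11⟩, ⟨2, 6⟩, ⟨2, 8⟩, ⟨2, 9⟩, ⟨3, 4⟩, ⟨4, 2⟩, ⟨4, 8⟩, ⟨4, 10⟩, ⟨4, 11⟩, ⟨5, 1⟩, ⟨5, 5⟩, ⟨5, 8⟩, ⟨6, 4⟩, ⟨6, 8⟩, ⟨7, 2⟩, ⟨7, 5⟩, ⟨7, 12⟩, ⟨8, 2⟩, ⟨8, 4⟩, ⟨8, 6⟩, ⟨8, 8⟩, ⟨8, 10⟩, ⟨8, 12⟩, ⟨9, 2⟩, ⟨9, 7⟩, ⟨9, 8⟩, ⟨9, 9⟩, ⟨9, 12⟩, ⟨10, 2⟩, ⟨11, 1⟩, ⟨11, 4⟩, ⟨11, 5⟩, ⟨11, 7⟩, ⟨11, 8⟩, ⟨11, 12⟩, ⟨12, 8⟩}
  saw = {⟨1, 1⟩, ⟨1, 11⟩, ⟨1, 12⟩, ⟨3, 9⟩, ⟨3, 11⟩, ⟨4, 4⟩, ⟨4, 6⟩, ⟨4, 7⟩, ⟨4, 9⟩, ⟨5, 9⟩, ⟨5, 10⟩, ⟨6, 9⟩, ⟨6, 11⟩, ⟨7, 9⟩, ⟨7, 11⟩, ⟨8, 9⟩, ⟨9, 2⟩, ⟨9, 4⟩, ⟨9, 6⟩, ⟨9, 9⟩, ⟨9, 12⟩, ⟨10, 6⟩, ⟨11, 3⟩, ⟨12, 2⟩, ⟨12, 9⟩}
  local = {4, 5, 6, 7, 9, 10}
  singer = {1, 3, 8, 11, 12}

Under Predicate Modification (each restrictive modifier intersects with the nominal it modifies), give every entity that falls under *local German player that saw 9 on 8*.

{5}

⟦that saw 9⟧ = {x : ⟨x, 9⟩ ∈ ⟦saw⟧} = {3, 4, 5, 6, 7, 8, 9, 12}
⟦on 8⟧ = {x : ⟨x, 8⟩ ∈ ⟦on⟧} = {1, 2, 4, 5, 6, 8, 9, 11, 12}
⟦player⟧ = {1, 2, 5, 6, 7, 8}
… ∩ ⟦that saw 9⟧ = {1, 2, 5, 6, 7, 8} ∩ {3, 4, 5, 6, 7, 8, 9, 12} = {5, 6, 7, 8}
… ∩ ⟦on 8⟧ = {5, 6, 7, 8} ∩ {1, 2, 4, 5, 6, 8, 9, 11, 12} = {5, 6, 8}
… ∩ ⟦local⟧ = {5, 6, 8} ∩ {4, 5, 6, 7, 9, 10} = {5, 6}
… ∩ ⟦German⟧ = {5, 6} ∩ {1, 2, 5, 7, 9, 11} = {5}
So ⟦local German player that saw 9 on 8⟧ = {5}.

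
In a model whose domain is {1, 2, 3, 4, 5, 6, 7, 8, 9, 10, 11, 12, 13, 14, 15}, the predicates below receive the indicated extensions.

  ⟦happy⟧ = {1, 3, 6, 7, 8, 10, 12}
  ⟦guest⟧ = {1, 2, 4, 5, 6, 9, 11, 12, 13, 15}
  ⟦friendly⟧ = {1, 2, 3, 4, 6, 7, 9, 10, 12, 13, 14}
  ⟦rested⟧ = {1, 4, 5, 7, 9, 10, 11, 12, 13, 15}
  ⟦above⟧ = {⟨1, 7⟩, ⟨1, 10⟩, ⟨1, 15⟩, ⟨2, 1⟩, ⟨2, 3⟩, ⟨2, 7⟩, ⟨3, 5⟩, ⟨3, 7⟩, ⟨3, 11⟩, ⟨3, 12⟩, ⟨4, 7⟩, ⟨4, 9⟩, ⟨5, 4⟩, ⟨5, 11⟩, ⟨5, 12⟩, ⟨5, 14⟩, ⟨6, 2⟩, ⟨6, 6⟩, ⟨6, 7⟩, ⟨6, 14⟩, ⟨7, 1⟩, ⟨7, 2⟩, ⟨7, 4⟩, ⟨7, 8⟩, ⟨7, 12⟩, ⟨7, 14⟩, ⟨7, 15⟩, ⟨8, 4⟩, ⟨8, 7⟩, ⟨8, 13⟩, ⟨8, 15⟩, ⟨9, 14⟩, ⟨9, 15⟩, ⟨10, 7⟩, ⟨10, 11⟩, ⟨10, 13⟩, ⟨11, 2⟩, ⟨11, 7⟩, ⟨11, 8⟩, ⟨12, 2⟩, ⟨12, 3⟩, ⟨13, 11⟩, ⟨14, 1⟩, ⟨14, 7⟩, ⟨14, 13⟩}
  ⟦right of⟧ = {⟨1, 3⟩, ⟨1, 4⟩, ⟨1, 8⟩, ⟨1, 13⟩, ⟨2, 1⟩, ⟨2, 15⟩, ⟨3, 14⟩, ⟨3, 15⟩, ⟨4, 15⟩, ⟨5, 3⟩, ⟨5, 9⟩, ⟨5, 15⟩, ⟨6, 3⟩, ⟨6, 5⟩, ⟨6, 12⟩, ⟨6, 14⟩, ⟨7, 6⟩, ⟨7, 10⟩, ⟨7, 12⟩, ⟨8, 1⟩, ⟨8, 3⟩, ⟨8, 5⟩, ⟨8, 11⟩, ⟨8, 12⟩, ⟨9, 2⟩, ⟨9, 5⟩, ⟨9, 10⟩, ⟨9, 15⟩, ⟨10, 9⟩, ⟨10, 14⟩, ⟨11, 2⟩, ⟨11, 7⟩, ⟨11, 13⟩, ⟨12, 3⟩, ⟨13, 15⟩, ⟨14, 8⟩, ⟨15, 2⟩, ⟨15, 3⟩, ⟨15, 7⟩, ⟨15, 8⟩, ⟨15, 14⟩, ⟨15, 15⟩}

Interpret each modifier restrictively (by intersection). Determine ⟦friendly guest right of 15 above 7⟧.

⟦right of 15⟧ = {x : ⟨x, 15⟩ ∈ ⟦right of⟧} = {2, 3, 4, 5, 9, 13, 15}
⟦above 7⟧ = {x : ⟨x, 7⟩ ∈ ⟦above⟧} = {1, 2, 3, 4, 6, 8, 10, 11, 14}
⟦guest⟧ = {1, 2, 4, 5, 6, 9, 11, 12, 13, 15}
… ∩ ⟦right of 15⟧ = {1, 2, 4, 5, 6, 9, 11, 12, 13, 15} ∩ {2, 3, 4, 5, 9, 13, 15} = {2, 4, 5, 9, 13, 15}
… ∩ ⟦above 7⟧ = {2, 4, 5, 9, 13, 15} ∩ {1, 2, 3, 4, 6, 8, 10, 11, 14} = {2, 4}
… ∩ ⟦friendly⟧ = {2, 4} ∩ {1, 2, 3, 4, 6, 7, 9, 10, 12, 13, 14} = {2, 4}
So ⟦friendly guest right of 15 above 7⟧ = {2, 4}.

{2, 4}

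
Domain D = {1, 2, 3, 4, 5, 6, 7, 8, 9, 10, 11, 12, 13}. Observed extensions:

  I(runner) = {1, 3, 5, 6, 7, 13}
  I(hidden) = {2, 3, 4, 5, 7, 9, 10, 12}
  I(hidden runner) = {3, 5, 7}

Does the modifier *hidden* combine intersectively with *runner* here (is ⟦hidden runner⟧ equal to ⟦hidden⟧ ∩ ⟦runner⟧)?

yes

⟦hidden⟧ ∩ ⟦runner⟧ = {2, 3, 4, 5, 7, 9, 10, 12} ∩ {1, 3, 5, 6, 7, 13} = {3, 5, 7}
Observed ⟦hidden runner⟧ = {3, 5, 7}.
These coincide, so the modifier is intersective here.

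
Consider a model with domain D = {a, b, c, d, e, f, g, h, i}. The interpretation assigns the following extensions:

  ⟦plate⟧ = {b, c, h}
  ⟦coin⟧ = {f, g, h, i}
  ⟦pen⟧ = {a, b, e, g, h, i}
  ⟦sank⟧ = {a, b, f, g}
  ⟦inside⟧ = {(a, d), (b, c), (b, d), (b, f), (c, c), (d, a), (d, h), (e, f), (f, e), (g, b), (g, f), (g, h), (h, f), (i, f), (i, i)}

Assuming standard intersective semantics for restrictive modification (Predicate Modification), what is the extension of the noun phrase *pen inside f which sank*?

⟦inside f⟧ = {x : ⟨x, f⟩ ∈ ⟦inside⟧} = {b, e, g, h, i}
⟦which sank⟧ = ⟦sank⟧ = {a, b, f, g}
⟦pen⟧ = {a, b, e, g, h, i}
… ∩ ⟦inside f⟧ = {a, b, e, g, h, i} ∩ {b, e, g, h, i} = {b, e, g, h, i}
… ∩ ⟦which sank⟧ = {b, e, g, h, i} ∩ {a, b, f, g} = {b, g}
So ⟦pen inside f which sank⟧ = {b, g}.

{b, g}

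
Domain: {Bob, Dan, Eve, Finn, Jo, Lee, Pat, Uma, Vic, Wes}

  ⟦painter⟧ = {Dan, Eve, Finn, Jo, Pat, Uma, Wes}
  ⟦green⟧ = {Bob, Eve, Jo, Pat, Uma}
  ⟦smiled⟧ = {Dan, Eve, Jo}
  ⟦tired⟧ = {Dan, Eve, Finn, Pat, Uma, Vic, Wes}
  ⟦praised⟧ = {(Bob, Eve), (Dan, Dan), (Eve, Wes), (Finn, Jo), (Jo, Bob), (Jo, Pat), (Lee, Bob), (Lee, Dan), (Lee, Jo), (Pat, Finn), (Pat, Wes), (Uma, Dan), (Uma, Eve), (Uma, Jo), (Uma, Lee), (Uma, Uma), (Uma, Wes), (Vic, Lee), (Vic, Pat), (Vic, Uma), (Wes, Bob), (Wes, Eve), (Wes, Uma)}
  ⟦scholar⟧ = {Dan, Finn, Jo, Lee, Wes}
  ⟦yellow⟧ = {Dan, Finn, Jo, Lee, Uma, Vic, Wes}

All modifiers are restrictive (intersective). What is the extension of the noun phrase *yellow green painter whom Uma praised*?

⟦whom Uma praised⟧ = {x : ⟨Uma, x⟩ ∈ ⟦praised⟧} = {Dan, Eve, Jo, Lee, Uma, Wes}
⟦painter⟧ = {Dan, Eve, Finn, Jo, Pat, Uma, Wes}
… ∩ ⟦whom Uma praised⟧ = {Dan, Eve, Finn, Jo, Pat, Uma, Wes} ∩ {Dan, Eve, Jo, Lee, Uma, Wes} = {Dan, Eve, Jo, Uma, Wes}
… ∩ ⟦yellow⟧ = {Dan, Eve, Jo, Uma, Wes} ∩ {Dan, Finn, Jo, Lee, Uma, Vic, Wes} = {Dan, Jo, Uma, Wes}
… ∩ ⟦green⟧ = {Dan, Jo, Uma, Wes} ∩ {Bob, Eve, Jo, Pat, Uma} = {Jo, Uma}
So ⟦yellow green painter whom Uma praised⟧ = {Jo, Uma}.

{Jo, Uma}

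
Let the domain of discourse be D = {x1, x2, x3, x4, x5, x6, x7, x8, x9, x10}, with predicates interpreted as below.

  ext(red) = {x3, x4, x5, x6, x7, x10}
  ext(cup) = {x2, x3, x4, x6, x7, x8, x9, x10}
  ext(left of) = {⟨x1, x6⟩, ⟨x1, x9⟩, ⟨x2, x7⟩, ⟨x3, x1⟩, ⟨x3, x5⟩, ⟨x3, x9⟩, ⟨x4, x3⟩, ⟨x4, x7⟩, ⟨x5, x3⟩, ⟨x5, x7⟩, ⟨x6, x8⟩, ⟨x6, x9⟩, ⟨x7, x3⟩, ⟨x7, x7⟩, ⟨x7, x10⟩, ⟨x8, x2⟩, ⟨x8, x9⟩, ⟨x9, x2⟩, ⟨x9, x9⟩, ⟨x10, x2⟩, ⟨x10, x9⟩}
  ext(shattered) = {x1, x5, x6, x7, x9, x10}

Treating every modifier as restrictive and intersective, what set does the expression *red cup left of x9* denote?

{x3, x6, x10}

⟦left of x9⟧ = {x : ⟨x, x9⟩ ∈ ⟦left of⟧} = {x1, x3, x6, x8, x9, x10}
⟦cup⟧ = {x2, x3, x4, x6, x7, x8, x9, x10}
… ∩ ⟦left of x9⟧ = {x2, x3, x4, x6, x7, x8, x9, x10} ∩ {x1, x3, x6, x8, x9, x10} = {x3, x6, x8, x9, x10}
… ∩ ⟦red⟧ = {x3, x6, x8, x9, x10} ∩ {x3, x4, x5, x6, x7, x10} = {x3, x6, x10}
So ⟦red cup left of x9⟧ = {x3, x6, x10}.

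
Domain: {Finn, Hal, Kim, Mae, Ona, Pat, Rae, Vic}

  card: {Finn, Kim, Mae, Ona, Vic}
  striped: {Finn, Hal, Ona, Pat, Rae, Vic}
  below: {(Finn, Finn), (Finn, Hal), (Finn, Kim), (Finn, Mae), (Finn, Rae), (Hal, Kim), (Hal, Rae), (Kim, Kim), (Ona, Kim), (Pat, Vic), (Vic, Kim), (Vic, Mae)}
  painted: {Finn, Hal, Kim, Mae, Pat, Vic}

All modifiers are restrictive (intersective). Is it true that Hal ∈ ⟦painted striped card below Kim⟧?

⟦below Kim⟧ = {x : ⟨x, Kim⟩ ∈ ⟦below⟧} = {Finn, Hal, Kim, Ona, Vic}
⟦card⟧ = {Finn, Kim, Mae, Ona, Vic}
… ∩ ⟦below Kim⟧ = {Finn, Kim, Mae, Ona, Vic} ∩ {Finn, Hal, Kim, Ona, Vic} = {Finn, Kim, Ona, Vic}
… ∩ ⟦painted⟧ = {Finn, Kim, Ona, Vic} ∩ {Finn, Hal, Kim, Mae, Pat, Vic} = {Finn, Kim, Vic}
… ∩ ⟦striped⟧ = {Finn, Kim, Vic} ∩ {Finn, Hal, Ona, Pat, Rae, Vic} = {Finn, Vic}
⟦painted striped card below Kim⟧ = {Finn, Vic}; Hal ∉ this set.

no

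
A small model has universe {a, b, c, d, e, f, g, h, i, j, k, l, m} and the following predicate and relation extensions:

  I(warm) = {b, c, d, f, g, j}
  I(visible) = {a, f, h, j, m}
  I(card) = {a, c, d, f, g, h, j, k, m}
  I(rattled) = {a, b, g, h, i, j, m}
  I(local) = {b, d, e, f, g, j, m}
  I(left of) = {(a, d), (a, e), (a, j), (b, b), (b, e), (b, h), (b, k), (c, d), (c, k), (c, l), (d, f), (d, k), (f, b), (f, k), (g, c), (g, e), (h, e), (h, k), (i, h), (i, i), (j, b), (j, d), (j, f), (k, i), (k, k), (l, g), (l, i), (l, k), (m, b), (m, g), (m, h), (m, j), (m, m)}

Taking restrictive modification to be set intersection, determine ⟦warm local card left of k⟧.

{d, f}

⟦left of k⟧ = {x : ⟨x, k⟩ ∈ ⟦left of⟧} = {b, c, d, f, h, k, l}
⟦card⟧ = {a, c, d, f, g, h, j, k, m}
… ∩ ⟦left of k⟧ = {a, c, d, f, g, h, j, k, m} ∩ {b, c, d, f, h, k, l} = {c, d, f, h, k}
… ∩ ⟦warm⟧ = {c, d, f, h, k} ∩ {b, c, d, f, g, j} = {c, d, f}
… ∩ ⟦local⟧ = {c, d, f} ∩ {b, d, e, f, g, j, m} = {d, f}
So ⟦warm local card left of k⟧ = {d, f}.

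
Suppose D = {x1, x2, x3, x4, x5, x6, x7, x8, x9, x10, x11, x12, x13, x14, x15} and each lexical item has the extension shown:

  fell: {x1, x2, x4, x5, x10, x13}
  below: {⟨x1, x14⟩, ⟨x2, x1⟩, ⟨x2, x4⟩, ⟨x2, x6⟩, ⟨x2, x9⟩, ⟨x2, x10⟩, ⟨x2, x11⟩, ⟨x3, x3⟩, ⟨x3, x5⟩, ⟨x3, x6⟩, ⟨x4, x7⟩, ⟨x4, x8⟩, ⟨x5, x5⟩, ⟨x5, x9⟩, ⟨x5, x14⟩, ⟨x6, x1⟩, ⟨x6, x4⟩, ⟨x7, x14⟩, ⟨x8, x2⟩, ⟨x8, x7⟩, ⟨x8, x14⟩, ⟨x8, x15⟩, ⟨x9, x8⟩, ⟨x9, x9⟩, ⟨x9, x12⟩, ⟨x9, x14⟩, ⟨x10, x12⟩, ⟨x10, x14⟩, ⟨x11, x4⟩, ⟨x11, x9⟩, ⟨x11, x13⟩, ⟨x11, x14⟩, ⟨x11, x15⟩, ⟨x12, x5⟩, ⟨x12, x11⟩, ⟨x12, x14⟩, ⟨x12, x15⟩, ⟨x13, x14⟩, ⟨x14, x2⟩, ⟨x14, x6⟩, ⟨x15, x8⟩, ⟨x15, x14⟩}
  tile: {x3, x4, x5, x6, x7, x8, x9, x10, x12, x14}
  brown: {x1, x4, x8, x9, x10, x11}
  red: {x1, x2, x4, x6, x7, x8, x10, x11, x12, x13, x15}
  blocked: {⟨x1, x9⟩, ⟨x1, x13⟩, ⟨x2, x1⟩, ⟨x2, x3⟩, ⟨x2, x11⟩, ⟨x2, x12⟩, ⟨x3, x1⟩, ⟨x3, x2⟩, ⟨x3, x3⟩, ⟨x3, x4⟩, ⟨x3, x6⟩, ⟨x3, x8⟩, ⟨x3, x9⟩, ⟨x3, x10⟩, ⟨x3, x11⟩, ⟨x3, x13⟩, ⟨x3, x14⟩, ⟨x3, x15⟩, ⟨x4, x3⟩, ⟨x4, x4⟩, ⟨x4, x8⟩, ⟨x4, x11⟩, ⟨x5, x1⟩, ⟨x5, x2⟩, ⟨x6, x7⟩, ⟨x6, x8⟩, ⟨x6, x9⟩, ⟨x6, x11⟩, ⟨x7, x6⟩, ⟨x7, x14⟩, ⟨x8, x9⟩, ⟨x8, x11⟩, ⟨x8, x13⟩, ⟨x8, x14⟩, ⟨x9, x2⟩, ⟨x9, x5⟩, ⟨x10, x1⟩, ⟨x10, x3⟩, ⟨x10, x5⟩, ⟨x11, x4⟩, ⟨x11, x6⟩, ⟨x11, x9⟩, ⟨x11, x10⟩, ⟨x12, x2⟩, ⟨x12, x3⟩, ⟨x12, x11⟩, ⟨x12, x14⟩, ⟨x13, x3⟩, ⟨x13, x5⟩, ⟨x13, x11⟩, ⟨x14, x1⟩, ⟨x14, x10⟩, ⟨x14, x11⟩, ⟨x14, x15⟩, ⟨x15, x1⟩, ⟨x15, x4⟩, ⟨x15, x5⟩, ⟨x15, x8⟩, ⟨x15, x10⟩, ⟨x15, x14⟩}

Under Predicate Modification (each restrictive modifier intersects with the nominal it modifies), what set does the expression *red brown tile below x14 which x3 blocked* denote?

{x8, x10}

⟦below x14⟧ = {x : ⟨x, x14⟩ ∈ ⟦below⟧} = {x1, x5, x7, x8, x9, x10, x11, x12, x13, x15}
⟦which x3 blocked⟧ = {x : ⟨x3, x⟩ ∈ ⟦blocked⟧} = {x1, x2, x3, x4, x6, x8, x9, x10, x11, x13, x14, x15}
⟦tile⟧ = {x3, x4, x5, x6, x7, x8, x9, x10, x12, x14}
… ∩ ⟦below x14⟧ = {x3, x4, x5, x6, x7, x8, x9, x10, x12, x14} ∩ {x1, x5, x7, x8, x9, x10, x11, x12, x13, x15} = {x5, x7, x8, x9, x10, x12}
… ∩ ⟦which x3 blocked⟧ = {x5, x7, x8, x9, x10, x12} ∩ {x1, x2, x3, x4, x6, x8, x9, x10, x11, x13, x14, x15} = {x8, x9, x10}
… ∩ ⟦red⟧ = {x8, x9, x10} ∩ {x1, x2, x4, x6, x7, x8, x10, x11, x12, x13, x15} = {x8, x10}
… ∩ ⟦brown⟧ = {x8, x10} ∩ {x1, x4, x8, x9, x10, x11} = {x8, x10}
So ⟦red brown tile below x14 which x3 blocked⟧ = {x8, x10}.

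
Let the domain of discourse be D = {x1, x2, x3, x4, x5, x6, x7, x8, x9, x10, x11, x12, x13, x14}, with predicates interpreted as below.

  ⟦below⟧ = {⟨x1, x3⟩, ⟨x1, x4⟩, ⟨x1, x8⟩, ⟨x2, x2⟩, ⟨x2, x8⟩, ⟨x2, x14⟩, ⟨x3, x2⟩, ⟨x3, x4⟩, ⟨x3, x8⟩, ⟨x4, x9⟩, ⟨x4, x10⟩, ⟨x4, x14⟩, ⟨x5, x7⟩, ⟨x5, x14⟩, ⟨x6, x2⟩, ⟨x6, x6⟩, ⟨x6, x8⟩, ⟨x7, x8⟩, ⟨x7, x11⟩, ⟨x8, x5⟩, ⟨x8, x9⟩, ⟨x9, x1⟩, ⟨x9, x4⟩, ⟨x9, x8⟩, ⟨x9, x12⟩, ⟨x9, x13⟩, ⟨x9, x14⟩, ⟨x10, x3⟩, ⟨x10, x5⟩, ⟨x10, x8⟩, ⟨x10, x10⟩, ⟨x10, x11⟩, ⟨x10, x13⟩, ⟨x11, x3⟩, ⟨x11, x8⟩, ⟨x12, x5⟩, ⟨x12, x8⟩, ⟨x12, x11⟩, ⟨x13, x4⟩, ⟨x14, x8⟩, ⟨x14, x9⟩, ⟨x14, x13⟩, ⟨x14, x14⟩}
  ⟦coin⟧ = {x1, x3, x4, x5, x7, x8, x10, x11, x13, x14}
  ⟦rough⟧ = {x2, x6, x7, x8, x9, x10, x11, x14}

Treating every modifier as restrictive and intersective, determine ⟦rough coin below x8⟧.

⟦below x8⟧ = {x : ⟨x, x8⟩ ∈ ⟦below⟧} = {x1, x2, x3, x6, x7, x9, x10, x11, x12, x14}
⟦coin⟧ = {x1, x3, x4, x5, x7, x8, x10, x11, x13, x14}
… ∩ ⟦below x8⟧ = {x1, x3, x4, x5, x7, x8, x10, x11, x13, x14} ∩ {x1, x2, x3, x6, x7, x9, x10, x11, x12, x14} = {x1, x3, x7, x10, x11, x14}
… ∩ ⟦rough⟧ = {x1, x3, x7, x10, x11, x14} ∩ {x2, x6, x7, x8, x9, x10, x11, x14} = {x7, x10, x11, x14}
So ⟦rough coin below x8⟧ = {x7, x10, x11, x14}.

{x7, x10, x11, x14}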